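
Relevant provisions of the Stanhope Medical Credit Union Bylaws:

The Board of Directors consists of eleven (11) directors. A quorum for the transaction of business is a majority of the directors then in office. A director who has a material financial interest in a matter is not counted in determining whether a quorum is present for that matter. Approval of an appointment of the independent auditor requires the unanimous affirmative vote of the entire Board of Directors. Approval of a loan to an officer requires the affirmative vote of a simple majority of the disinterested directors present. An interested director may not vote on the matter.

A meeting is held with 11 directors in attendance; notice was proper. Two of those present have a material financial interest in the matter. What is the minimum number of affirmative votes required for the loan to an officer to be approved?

5

The loan to an officer requires a majority of the disinterested directors present (11 − 2 = 9).
A majority of 9 is 5.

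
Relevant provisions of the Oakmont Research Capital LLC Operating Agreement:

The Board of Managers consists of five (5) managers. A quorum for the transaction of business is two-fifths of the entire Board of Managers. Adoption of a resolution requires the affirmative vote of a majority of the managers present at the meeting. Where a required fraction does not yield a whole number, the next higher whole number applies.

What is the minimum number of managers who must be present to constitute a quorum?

2/5 of 5 = 2.

2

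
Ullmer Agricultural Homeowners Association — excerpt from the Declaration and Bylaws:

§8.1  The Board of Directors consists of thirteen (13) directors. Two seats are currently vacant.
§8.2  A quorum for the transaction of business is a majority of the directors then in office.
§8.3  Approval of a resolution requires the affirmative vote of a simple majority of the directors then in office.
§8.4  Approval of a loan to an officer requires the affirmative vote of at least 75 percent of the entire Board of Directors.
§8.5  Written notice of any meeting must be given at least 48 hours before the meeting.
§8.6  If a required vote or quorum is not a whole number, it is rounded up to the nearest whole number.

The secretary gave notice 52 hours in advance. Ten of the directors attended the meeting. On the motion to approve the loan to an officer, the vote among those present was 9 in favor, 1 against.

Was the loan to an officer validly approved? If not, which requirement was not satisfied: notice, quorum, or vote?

Notice: 52 hours given; 48 required (52 ≥ 48). Satisfied.
Quorum: 10 present; quorum is 6. Satisfied.
Vote: the loan to an officer requires three-fourths of the entire Board of Directors (13). 3/4 of 13 = 9.75, rounded up to 10, so 10 affirmative votes are needed; 9 voted in favor. Not satisfied.

Invalid — vote requirement not satisfied.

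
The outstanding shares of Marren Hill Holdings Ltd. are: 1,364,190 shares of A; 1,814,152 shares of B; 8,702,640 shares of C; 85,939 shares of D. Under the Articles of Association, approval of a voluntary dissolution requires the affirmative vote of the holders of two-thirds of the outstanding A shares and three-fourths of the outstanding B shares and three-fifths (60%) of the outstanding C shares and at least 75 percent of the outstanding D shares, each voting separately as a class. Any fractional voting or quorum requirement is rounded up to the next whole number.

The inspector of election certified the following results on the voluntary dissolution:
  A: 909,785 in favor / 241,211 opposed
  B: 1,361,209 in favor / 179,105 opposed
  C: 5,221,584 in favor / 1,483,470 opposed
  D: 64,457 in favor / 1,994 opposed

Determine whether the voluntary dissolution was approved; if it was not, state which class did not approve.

Approved — every class gave the required vote.

A: 2/3 of 1364190 = 909460; 909,460 required, 909,785 in favor — approved.
B: 3/4 of 1814152 = 1360614; 1,360,614 required, 1,361,209 in favor — approved.
C: 3/5 of 8702640 = 5221584; 5,221,584 required, 5,221,584 in favor — approved.
D: 3/4 of 85939 = 64454.25, rounded up to 64455; 64,455 required, 64,457 in favor — approved.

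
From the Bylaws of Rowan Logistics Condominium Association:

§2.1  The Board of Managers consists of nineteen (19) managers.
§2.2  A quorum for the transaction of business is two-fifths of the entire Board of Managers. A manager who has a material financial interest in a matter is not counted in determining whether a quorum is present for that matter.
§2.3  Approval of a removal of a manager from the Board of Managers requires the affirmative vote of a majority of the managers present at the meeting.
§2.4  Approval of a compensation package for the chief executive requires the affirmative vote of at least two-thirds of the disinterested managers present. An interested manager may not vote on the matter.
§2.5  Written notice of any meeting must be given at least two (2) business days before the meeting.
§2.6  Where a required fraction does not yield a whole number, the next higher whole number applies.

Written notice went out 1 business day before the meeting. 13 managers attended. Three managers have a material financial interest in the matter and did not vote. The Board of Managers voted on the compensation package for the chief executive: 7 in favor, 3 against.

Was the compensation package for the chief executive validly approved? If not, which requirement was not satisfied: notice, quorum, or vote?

Notice: 1 business day given; 2 required (1 < 2). Not satisfied.
Quorum: 13 present, but the 3 interested managers do not count, leaving 10. Quorum is 8. Satisfied.
Vote: the compensation package for the chief executive requires two-thirds of the disinterested managers present (13 − 3 = 10). 2/3 of 10 = 6.67, rounded up to 7, so 7 affirmative votes are needed; 7 voted in favor. Satisfied.

Invalid — notice requirement not satisfied.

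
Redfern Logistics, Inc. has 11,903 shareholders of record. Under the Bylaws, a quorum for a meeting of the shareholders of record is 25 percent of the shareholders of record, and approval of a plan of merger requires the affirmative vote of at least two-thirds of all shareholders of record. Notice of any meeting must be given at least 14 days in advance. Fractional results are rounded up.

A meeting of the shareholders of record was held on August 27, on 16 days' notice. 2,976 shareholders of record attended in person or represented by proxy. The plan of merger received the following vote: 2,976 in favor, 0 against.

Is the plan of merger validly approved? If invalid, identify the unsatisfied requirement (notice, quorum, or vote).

Notice: 16 days given; 14 required. Satisfied.
Quorum: 25% of 11,903 = 2,975.75, rounded up to 2,976; 2,976 present. Satisfied.
Vote: requires two-thirds of all shareholders of record (11,903); 2/3 of 11903 = 7935.33, rounded up to 7936, so 7,936 needed; 2,976 in favor. Not satisfied.

Invalid — vote requirement not satisfied.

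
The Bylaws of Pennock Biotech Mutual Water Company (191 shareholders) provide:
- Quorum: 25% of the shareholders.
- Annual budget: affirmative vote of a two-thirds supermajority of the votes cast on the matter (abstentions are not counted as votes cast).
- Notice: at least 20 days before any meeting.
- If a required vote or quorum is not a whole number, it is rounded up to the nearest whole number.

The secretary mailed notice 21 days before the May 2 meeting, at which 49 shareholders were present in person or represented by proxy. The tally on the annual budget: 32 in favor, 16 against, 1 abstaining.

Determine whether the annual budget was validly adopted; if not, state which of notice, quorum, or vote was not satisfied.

Valid — all requirements satisfied.

Notice: 21 days given; 20 required. Satisfied.
Quorum: 25% of 191 = 47.75, rounded up to 48; 49 present. Satisfied.
Vote: requires two-thirds of the votes cast (49 − 1 abstaining = 48); 2/3 of 48 = 32, so 32 needed; 32 in favor. Satisfied.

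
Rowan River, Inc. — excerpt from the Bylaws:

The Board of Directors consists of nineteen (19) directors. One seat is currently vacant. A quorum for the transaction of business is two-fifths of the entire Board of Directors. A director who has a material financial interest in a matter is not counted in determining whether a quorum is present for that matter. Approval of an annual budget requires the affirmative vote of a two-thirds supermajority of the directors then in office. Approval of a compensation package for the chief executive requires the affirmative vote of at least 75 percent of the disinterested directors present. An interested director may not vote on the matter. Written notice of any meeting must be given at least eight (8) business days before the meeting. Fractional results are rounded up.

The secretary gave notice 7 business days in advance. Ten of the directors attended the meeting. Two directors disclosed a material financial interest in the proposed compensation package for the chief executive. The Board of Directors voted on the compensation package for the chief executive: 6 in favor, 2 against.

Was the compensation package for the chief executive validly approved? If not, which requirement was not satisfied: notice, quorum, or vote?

Notice: 7 business days given; 8 required (7 < 8). Not satisfied.
Quorum: 10 present, but the 2 interested directors do not count, leaving 8. Quorum is 8. Satisfied.
Vote: the compensation package for the chief executive requires three-fourths of the disinterested directors present (10 − 2 = 8). 3/4 of 8 = 6, so 6 affirmative votes are needed; 6 voted in favor. Satisfied.

Invalid — notice requirement not satisfied.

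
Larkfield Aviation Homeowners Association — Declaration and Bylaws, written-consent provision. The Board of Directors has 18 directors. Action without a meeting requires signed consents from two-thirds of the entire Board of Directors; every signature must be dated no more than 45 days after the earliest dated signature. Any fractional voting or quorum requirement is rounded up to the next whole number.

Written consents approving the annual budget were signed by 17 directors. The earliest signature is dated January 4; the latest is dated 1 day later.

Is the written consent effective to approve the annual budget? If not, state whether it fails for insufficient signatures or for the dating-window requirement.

Signatures required: two-thirds of 18 — 2/3 of 18 = 12, so 12 needed; 17 signed. Sufficient.
Dating window: the latest signature is 1 day after the earliest; the limit is 45 days. Within the window.

Effective — both the signature and dating-window requirements are satisfied.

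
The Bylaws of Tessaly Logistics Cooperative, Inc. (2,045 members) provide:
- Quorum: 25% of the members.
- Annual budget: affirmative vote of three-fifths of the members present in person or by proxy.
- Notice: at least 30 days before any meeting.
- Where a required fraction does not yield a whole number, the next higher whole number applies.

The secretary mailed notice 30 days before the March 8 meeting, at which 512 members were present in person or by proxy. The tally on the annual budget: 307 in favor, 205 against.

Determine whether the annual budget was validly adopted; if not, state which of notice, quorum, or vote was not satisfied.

Invalid — vote requirement not satisfied.

Notice: 30 days given; 30 required. Satisfied.
Quorum: 25% of 2,045 = 511.25, rounded up to 512; 512 present. Satisfied.
Vote: requires three-fifths of those present (512); 3/5 of 512 = 307.20, rounded up to 308, so 308 needed; 307 in favor. Not satisfied.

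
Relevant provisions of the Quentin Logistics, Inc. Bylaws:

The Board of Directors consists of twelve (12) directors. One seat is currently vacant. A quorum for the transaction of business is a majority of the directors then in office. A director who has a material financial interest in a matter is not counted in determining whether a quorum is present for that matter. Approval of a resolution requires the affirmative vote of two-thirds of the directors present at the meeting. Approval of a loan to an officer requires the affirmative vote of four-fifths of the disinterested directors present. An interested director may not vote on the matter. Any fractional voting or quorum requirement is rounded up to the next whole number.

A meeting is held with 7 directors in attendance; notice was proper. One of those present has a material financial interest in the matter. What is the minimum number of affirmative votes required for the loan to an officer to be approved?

The loan to an officer requires four-fifths of the disinterested directors present (7 − 1 = 6).
4/5 of 6 = 4.80, rounded up to 5.

5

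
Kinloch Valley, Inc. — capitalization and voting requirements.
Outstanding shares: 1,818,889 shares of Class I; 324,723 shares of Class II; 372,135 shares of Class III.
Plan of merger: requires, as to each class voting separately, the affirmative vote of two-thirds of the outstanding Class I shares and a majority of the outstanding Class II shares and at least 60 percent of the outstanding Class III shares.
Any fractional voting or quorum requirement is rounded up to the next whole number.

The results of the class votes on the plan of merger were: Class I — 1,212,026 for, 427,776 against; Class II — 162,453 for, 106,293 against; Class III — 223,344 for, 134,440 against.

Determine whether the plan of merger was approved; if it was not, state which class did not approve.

Not approved — the Class I shares did not give the required vote.

Class I: 2/3 of 1818889 = 1212592.67, rounded up to 1212593; 1,212,593 required, 1,212,026 in favor — not approved.
Class II: a majority of 324723 is 162362; 162,362 required, 162,453 in favor — approved.
Class III: 3/5 of 372135 = 223281; 223,281 required, 223,344 in favor — approved.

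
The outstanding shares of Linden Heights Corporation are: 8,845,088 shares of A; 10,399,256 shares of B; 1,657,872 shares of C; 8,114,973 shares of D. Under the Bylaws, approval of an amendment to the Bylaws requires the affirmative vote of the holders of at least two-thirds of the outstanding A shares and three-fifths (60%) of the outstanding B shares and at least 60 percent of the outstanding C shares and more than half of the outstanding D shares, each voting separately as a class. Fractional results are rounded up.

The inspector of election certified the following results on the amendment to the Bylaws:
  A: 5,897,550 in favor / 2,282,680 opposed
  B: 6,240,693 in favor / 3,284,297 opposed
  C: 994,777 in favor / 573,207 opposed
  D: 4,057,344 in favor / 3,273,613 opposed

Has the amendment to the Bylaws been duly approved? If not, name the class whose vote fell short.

Not approved — the D shares did not give the required vote.

A: 2/3 of 8845088 = 5896725.33, rounded up to 5896726; 5,896,726 required, 5,897,550 in favor — approved.
B: 3/5 of 10399256 = 6239553.60, rounded up to 6239554; 6,239,554 required, 6,240,693 in favor — approved.
C: 3/5 of 1657872 = 994723.20, rounded up to 994724; 994,724 required, 994,777 in favor — approved.
D: a majority of 8114973 is 4057487; 4,057,487 required, 4,057,344 in favor — not approved.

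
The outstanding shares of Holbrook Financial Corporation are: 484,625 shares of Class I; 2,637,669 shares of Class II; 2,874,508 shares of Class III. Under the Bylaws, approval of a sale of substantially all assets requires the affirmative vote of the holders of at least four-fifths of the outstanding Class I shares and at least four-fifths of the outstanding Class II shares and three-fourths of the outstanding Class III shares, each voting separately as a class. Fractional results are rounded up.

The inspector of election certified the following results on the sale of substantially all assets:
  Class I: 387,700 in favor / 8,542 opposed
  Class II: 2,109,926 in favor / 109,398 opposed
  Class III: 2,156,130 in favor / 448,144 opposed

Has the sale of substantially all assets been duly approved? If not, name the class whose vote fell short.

Not approved — the Class II shares did not give the required vote.

Class I: 4/5 of 484625 = 387700; 387,700 required, 387,700 in favor — approved.
Class II: 4/5 of 2637669 = 2110135.20, rounded up to 2110136; 2,110,136 required, 2,109,926 in favor — not approved.
Class III: 3/4 of 2874508 = 2155881; 2,155,881 required, 2,156,130 in favor — approved.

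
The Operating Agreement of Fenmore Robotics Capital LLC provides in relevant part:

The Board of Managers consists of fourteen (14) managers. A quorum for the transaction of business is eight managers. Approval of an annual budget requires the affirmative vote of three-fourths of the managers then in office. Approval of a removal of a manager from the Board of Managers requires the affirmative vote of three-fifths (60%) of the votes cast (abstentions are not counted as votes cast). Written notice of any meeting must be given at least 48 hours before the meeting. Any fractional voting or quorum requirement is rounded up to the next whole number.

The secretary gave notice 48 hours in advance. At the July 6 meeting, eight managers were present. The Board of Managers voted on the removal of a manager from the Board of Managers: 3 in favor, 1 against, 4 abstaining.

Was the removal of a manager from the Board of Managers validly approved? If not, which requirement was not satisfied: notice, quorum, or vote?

Notice: 48 hours given; 48 required (48 ≥ 48). Satisfied.
Quorum: 8 present; quorum is 8. Satisfied.
Vote: the removal of a manager from the Board of Managers requires three-fifths of the votes cast (8 present − 4 abstaining = 4). 3/5 of 4 = 2.40, rounded up to 3, so 3 affirmative votes are needed; 3 voted in favor. Satisfied.

Valid — all requirements satisfied.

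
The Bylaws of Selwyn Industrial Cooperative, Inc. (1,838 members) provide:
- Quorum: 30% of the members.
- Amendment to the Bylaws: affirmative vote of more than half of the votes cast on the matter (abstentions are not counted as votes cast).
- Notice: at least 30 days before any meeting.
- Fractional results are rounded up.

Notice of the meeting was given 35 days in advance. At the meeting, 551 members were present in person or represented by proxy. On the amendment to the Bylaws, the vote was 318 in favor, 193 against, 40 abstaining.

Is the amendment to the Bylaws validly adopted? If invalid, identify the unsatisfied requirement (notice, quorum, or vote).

Invalid — quorum requirement not satisfied.

Notice: 35 days given; 30 required. Satisfied.
Quorum: 30% of 1,838 = 551.40, rounded up to 552; 551 present. Not satisfied.
Vote: requires a majority of the votes cast (551 − 40 abstaining = 511); a majority of 511 is 256, so 256 needed; 318 in favor. Satisfied.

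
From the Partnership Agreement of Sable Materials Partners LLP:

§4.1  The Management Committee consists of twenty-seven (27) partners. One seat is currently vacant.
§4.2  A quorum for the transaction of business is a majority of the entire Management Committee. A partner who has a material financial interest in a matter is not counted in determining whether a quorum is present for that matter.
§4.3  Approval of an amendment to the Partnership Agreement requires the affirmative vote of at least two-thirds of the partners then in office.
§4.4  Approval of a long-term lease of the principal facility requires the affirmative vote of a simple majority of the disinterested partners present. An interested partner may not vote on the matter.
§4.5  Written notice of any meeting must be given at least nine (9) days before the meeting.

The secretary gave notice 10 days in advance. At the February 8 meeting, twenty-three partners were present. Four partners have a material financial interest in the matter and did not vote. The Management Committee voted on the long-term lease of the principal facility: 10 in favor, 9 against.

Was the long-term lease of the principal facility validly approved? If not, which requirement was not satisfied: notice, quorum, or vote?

Valid — all requirements satisfied.

Notice: 10 days given; 9 required (10 ≥ 9). Satisfied.
Quorum: 23 present, but the 4 interested partners do not count, leaving 19. Quorum is 14. Satisfied.
Vote: the long-term lease of the principal facility requires a majority of the disinterested partners present (23 − 4 = 19). A majority of 19 is 10, so 10 affirmative votes are needed; 10 voted in favor. Satisfied.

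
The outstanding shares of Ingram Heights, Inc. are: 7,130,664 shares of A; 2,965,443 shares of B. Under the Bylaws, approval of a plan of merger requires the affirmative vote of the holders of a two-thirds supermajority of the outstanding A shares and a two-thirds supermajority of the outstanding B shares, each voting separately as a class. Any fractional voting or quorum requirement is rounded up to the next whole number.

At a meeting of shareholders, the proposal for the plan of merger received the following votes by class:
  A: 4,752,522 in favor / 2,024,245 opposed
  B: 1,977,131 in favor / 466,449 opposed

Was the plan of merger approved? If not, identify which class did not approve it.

Not approved — the A shares did not give the required vote.

A: 2/3 of 7130664 = 4753776; 4,753,776 required, 4,752,522 in favor — not approved.
B: 2/3 of 2965443 = 1976962; 1,976,962 required, 1,977,131 in favor — approved.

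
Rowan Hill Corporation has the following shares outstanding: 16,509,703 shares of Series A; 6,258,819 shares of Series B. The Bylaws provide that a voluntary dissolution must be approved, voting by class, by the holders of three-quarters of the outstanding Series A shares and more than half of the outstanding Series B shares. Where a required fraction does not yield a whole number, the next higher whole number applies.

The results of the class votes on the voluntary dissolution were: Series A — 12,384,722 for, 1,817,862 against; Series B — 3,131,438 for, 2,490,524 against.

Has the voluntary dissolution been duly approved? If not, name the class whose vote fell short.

Approved — every class gave the required vote.

Series A: 3/4 of 16509703 = 12382277.25, rounded up to 12382278; 12,382,278 required, 12,384,722 in favor — approved.
Series B: a majority of 6258819 is 3129410; 3,129,410 required, 3,131,438 in favor — approved.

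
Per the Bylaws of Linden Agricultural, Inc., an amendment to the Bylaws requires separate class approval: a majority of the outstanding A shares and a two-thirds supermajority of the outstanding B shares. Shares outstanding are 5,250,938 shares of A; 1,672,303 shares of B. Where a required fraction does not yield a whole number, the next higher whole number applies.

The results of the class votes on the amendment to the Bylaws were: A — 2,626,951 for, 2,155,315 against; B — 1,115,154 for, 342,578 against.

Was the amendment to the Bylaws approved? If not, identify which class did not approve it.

Approved — every class gave the required vote.

A: a majority of 5250938 is 2625470; 2,625,470 required, 2,626,951 in favor — approved.
B: 2/3 of 1672303 = 1114868.67, rounded up to 1114869; 1,114,869 required, 1,115,154 in favor — approved.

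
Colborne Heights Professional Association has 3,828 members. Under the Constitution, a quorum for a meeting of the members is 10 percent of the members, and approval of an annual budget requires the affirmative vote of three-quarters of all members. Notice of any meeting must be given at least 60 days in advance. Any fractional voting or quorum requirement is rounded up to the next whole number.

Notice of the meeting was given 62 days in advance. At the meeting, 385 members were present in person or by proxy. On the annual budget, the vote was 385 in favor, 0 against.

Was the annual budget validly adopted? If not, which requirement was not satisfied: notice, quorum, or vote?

Notice: 62 days given; 60 required. Satisfied.
Quorum: 10% of 3,828 = 382.80, rounded up to 383; 385 present. Satisfied.
Vote: requires three-fourths of all members (3,828); 3/4 of 3828 = 2871, so 2,871 needed; 385 in favor. Not satisfied.

Invalid — vote requirement not satisfied.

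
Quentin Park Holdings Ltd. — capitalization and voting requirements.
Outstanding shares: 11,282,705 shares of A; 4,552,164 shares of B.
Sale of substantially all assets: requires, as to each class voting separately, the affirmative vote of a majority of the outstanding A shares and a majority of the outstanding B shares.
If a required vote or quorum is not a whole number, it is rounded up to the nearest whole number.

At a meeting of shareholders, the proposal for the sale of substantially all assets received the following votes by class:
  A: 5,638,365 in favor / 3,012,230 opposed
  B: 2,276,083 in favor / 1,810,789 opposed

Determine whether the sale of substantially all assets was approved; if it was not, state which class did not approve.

A: a majority of 11282705 is 5641353; 5,641,353 required, 5,638,365 in favor — not approved.
B: a majority of 4552164 is 2276083; 2,276,083 required, 2,276,083 in favor — approved.

Not approved — the A shares did not give the required vote.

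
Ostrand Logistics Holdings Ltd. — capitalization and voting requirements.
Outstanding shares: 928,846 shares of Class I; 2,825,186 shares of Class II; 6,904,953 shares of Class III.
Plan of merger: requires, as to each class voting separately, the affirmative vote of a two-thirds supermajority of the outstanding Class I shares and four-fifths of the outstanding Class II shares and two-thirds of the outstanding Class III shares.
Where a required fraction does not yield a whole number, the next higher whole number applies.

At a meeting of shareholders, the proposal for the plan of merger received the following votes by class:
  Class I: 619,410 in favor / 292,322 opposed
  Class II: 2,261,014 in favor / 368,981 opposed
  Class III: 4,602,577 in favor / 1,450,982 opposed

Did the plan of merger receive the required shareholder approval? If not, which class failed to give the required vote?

Class I: 2/3 of 928846 = 619230.67, rounded up to 619231; 619,231 required, 619,410 in favor — approved.
Class II: 4/5 of 2825186 = 2260148.80, rounded up to 2260149; 2,260,149 required, 2,261,014 in favor — approved.
Class III: 2/3 of 6904953 = 4603302; 4,603,302 required, 4,602,577 in favor — not approved.

Not approved — the Class III shares did not give the required vote.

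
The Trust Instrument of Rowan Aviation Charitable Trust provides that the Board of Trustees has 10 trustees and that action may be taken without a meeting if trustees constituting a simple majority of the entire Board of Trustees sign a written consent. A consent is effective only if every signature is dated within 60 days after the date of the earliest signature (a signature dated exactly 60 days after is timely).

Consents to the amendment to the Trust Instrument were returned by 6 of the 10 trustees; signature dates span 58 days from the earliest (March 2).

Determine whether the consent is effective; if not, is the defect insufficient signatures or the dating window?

Signatures required: a simple majority of 10 — a majority of 10 is 6, so 6 needed; 6 signed. Sufficient.
Dating window: the latest signature is 58 days after the earliest; the limit is 60 days. Within the window.

Effective — both the signature and dating-window requirements are satisfied.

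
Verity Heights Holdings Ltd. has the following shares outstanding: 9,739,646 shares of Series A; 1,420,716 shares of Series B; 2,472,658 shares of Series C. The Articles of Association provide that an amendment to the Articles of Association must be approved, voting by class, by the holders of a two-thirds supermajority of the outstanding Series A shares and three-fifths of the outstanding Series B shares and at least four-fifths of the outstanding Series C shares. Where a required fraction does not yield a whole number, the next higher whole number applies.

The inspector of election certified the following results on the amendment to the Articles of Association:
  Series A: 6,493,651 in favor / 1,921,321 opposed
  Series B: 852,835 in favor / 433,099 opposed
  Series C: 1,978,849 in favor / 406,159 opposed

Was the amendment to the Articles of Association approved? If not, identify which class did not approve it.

Approved — every class gave the required vote.

Series A: 2/3 of 9739646 = 6493097.33, rounded up to 6493098; 6,493,098 required, 6,493,651 in favor — approved.
Series B: 3/5 of 1420716 = 852429.60, rounded up to 852430; 852,430 required, 852,835 in favor — approved.
Series C: 4/5 of 2472658 = 1978126.40, rounded up to 1978127; 1,978,127 required, 1,978,849 in favor — approved.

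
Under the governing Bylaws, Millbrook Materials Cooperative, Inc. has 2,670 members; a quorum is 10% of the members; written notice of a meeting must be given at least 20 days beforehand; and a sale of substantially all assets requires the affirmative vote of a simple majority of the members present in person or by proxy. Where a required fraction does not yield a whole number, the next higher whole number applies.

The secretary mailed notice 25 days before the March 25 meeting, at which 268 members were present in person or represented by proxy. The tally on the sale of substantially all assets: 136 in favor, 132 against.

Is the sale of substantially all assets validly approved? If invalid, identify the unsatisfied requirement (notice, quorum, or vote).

Valid — all requirements satisfied.

Notice: 25 days given; 20 required. Satisfied.
Quorum: 10% of 2,670 = 267; 268 present. Satisfied.
Vote: requires a majority of those present (268); a majority of 268 is 135, so 135 needed; 136 in favor. Satisfied.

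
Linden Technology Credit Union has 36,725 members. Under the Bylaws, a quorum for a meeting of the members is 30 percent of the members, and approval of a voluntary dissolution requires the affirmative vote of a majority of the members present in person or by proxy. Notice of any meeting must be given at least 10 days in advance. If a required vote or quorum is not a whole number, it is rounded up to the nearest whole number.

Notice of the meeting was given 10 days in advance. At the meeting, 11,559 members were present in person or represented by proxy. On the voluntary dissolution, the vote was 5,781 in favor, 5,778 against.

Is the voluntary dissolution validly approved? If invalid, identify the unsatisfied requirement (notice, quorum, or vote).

Valid — all requirements satisfied.

Notice: 10 days given; 10 required. Satisfied.
Quorum: 30% of 36,725 = 11,017.50, rounded up to 11,018; 11,559 present. Satisfied.
Vote: requires a majority of those present (11,559); a majority of 11559 is 5780, so 5,780 needed; 5,781 in favor. Satisfied.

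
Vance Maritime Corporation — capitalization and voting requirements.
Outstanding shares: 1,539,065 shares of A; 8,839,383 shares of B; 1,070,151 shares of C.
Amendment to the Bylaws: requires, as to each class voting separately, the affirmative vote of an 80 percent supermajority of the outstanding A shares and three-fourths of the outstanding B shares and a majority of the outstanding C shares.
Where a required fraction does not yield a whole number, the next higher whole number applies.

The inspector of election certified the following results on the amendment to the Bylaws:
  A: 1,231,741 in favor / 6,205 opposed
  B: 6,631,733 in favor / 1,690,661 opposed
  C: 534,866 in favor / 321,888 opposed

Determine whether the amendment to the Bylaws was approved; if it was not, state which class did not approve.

A: 4/5 of 1539065 = 1231252; 1,231,252 required, 1,231,741 in favor — approved.
B: 3/4 of 8839383 = 6629537.25, rounded up to 6629538; 6,629,538 required, 6,631,733 in favor — approved.
C: a majority of 1070151 is 535076; 535,076 required, 534,866 in favor — not approved.

Not approved — the C shares did not give the required vote.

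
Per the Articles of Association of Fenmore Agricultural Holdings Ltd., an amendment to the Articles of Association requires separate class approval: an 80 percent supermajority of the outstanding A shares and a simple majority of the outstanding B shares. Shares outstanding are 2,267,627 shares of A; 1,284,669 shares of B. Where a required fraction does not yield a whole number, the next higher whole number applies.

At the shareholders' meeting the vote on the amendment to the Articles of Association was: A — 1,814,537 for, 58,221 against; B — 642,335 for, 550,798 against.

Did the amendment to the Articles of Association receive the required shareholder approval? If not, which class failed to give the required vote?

A: 4/5 of 2267627 = 1814101.60, rounded up to 1814102; 1,814,102 required, 1,814,537 in favor — approved.
B: a majority of 1284669 is 642335; 642,335 required, 642,335 in favor — approved.

Approved — every class gave the required vote.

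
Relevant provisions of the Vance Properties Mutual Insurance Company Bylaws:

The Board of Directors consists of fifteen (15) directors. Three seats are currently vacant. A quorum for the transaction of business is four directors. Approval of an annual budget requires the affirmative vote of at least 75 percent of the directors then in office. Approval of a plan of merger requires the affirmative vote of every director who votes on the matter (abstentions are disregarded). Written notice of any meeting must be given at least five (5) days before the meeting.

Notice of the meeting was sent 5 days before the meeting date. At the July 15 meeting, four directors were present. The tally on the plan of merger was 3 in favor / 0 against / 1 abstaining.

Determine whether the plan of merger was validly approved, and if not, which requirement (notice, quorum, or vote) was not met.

Valid — all requirements satisfied.

Notice: 5 days given; 5 required (5 ≥ 5). Satisfied.
Quorum: 4 present; quorum is 4. Satisfied.
Vote: the plan of merger requires the unanimous vote of the votes cast (4 present − 1 abstaining = 3). Unanimous means all 3, so 3 affirmative votes are needed; 3 voted in favor. Satisfied.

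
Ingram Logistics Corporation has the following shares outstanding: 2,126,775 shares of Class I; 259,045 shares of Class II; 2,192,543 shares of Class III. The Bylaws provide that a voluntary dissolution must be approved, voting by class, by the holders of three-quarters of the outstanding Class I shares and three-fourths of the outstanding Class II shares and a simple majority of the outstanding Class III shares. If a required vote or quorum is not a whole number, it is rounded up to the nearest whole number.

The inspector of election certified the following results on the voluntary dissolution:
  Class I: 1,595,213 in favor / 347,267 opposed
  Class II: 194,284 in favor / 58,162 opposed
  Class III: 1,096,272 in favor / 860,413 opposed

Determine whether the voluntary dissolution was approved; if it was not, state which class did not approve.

Class I: 3/4 of 2126775 = 1595081.25, rounded up to 1595082; 1,595,082 required, 1,595,213 in favor — approved.
Class II: 3/4 of 259045 = 194283.75, rounded up to 194284; 194,284 required, 194,284 in favor — approved.
Class III: a majority of 2192543 is 1096272; 1,096,272 required, 1,096,272 in favor — approved.

Approved — every class gave the required vote.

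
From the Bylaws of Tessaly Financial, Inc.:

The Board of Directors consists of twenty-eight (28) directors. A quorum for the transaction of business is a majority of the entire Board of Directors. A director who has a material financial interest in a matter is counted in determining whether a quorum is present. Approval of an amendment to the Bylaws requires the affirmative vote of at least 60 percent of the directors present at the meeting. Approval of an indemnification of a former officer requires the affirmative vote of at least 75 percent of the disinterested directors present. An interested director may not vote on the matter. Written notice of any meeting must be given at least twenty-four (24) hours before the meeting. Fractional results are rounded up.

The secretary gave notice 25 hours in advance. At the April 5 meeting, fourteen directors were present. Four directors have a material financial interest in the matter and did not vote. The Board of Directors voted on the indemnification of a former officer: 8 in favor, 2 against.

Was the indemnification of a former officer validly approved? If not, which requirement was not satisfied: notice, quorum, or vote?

Invalid — quorum requirement not satisfied.

Notice: 25 hours given; 24 required (25 ≥ 24). Satisfied.
Quorum: 14 present (interested directors count toward quorum); quorum is 15. Not satisfied.
Vote: the indemnification of a former officer requires three-fourths of the disinterested directors present (14 − 4 = 10). 3/4 of 10 = 7.50, rounded up to 8, so 8 affirmative votes are needed; 8 voted in favor. Satisfied. (Moot — without a quorum no business can be validly transacted.)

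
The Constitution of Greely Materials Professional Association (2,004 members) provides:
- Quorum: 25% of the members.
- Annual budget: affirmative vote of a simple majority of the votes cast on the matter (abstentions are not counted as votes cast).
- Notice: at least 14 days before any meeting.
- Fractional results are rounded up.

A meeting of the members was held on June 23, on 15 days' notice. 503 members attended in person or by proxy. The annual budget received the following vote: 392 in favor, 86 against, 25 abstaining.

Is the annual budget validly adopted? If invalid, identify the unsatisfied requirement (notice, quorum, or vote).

Valid — all requirements satisfied.

Notice: 15 days given; 14 required. Satisfied.
Quorum: 25% of 2,004 = 501; 503 present. Satisfied.
Vote: requires a majority of the votes cast (503 − 25 abstaining = 478); a majority of 478 is 240, so 240 needed; 392 in favor. Satisfied.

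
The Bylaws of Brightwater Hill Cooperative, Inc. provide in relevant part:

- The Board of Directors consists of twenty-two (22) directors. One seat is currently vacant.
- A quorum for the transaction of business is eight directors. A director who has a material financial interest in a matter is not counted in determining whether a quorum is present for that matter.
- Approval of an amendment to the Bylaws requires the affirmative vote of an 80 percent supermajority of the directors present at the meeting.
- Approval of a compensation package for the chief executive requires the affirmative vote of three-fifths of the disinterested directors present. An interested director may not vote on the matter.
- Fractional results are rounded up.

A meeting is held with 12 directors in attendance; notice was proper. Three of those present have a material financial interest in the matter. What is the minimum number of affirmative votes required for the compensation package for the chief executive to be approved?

6

The compensation package for the chief executive requires three-fifths of the disinterested directors present (12 − 3 = 9).
3/5 of 9 = 5.40, rounded up to 6.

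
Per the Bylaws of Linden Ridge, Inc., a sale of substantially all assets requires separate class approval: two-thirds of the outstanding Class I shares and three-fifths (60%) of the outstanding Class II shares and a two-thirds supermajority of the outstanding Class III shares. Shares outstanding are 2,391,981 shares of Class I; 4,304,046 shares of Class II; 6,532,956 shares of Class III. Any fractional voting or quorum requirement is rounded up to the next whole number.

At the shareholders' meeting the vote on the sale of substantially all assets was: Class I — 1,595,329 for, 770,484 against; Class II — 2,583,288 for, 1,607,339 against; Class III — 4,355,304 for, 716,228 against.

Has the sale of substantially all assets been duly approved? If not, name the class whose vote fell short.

Approved — every class gave the required vote.

Class I: 2/3 of 2391981 = 1594654; 1,594,654 required, 1,595,329 in favor — approved.
Class II: 3/5 of 4304046 = 2582427.60, rounded up to 2582428; 2,582,428 required, 2,583,288 in favor — approved.
Class III: 2/3 of 6532956 = 4355304; 4,355,304 required, 4,355,304 in favor — approved.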